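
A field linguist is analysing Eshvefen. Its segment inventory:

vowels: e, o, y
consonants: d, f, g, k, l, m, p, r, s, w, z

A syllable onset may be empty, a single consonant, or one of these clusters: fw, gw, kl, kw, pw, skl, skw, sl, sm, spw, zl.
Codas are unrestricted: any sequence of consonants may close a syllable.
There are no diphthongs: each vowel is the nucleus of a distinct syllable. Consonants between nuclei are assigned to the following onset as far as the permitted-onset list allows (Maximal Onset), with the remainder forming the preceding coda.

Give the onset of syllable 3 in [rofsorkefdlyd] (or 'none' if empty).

k

Vowels present: o, o, e, y; each is a nucleus, giving 4 syllables.
V1 /o/ – V2 /o/: /fs/; trying suffixes from longest down, /s/ is the first permitted one, so coda /f/ | onset /s/.
V2 /o/ – V3 /e/: /rk/ — longest licit onset from the right is /k/, leaving /r/ as coda.
V3 /e/ – V4 /y/: /fdl/; trying suffixes from longest down, /l/ is the first permitted one, so coda /fd/ | onset /l/.
Putting it together: rof.sor.kefd.lyd.
Syllable 3 is /kefd/: onset /k/, nucleus /e/, coda /fd/.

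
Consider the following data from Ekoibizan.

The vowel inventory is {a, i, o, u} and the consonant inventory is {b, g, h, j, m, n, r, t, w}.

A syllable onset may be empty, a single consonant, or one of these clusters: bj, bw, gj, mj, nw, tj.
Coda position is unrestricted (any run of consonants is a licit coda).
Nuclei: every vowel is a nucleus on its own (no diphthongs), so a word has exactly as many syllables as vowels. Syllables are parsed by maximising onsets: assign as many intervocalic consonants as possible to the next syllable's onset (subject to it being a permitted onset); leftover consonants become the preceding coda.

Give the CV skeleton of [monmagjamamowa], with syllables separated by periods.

Vowels present: o, a, a, a, o, a; each is a nucleus, giving 6 syllables.
σ1/σ2 boundary: /nm/; trying suffixes from longest down, /m/ is the first permitted one, so coda /n/ | onset /m/.
σ2/σ3 boundary: /gj/ is a licit onset in full, so it all attaches to the next syllable.
σ3/σ4 boundary: /m/ → onset of the next syllable (single consonants are always licit onsets).
σ4/σ5 boundary: /m/ is a single consonant, so it becomes the next onset.
σ5/σ6 boundary: /w/ is a single consonant, so it becomes the next onset.
So the parse is mon.ma.gja.ma.mo.wa.
Mapping each syllable to C/V: /mon/ → CVC, /ma/ → CV, /gja/ → CCV, /ma/ → CV, /mo/ → CV, /wa/ → CV.

CVC.CV.CCV.CV.CV.CV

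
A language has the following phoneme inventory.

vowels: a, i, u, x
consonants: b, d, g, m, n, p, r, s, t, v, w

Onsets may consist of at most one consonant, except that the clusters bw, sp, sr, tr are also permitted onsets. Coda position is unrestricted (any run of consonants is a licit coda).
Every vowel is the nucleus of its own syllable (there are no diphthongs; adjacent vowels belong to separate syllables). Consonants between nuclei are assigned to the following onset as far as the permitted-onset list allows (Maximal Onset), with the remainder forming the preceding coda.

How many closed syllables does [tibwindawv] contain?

2

Nuclei (vowels): i, i, a → 3 syllables.
V1 /i/ – V2 /i/: /bw/ is a licit onset in full, so it all attaches to the next syllable.
V2 /i/ – V3 /a/: /nd/ splits as /n/ + /d/ (/d/ is the longest suffix that is a licit onset).
Putting it together: ti.bwin.dawv.
Classifying each syllable: /ti/ (open), /bwin/ (closed), /dawv/ (closed).
Closed syllables: 2.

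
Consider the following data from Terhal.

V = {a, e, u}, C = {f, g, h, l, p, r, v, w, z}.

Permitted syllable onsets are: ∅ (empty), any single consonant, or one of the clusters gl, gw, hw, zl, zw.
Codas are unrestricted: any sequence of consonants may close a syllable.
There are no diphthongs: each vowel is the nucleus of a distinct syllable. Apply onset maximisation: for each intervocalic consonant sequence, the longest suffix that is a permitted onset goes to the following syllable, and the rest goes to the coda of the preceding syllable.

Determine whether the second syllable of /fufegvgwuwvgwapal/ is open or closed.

The vowels are u, e, u, a, a — 5 nuclei, so 5 syllables.
σ1/σ2 boundary: /f/ → onset of the next syllable (single consonants are always licit onsets).
σ2/σ3 boundary: cluster /gvgw/ — the longest permitted-onset suffix is /gw/; onset = /gw/, preceding coda = /gv/.
σ3/σ4 boundary: /wvgw/ — longest licit onset from the right is /gw/, leaving /wv/ as coda.
σ4/σ5 boundary: /p/ is a single consonant, so it becomes the next onset.
Result: fu.fegv.gwuwv.gwa.pal.
Syllable 2 is /fegv/ with coda /gv/, so it is closed.

closed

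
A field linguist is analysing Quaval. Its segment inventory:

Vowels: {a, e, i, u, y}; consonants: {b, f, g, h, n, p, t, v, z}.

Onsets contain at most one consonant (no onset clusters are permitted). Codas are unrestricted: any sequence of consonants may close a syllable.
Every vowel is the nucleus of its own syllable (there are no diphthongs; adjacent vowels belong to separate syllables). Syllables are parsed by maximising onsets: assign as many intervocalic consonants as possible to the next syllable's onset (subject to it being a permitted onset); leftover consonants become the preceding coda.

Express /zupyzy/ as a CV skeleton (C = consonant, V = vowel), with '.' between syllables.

CV.CV.CV

Nuclei (vowels): u, y, y → 3 syllables.
V1 /u/ – V2 /y/: /p/ → onset of the next syllable (single consonants are always licit onsets).
V2 /y/ – V3 /y/: /z/ is a single consonant, so it becomes the next onset.
Syllabification: zu.py.zy.
Mapping each syllable to C/V: /zu/ → CV, /py/ → CV, /zy/ → CV.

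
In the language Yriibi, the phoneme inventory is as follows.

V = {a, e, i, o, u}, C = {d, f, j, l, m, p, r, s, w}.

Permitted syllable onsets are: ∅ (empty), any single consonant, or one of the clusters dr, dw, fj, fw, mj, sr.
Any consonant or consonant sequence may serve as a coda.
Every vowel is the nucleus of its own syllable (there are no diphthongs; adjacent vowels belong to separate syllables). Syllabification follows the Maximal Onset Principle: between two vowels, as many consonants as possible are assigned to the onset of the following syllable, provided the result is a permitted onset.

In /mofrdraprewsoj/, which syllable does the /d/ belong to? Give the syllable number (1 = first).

The vowels are o, a, e, o — 4 nuclei, so 4 syllables.
Between /o/ (V1) and /a/ (V2): cluster /frdr/ — the longest permitted-onset suffix is /dr/; onset = /dr/, preceding coda = /fr/.
Between /a/ (V2) and /e/ (V3): /pr/ — longest licit onset from the right is /r/, leaving /p/ as coda.
Between /e/ (V3) and /o/ (V4): /ws/ — longest licit onset from the right is /s/, leaving /w/ as coda.
Putting it together: mofr.drap.rew.soj.
The /d/ is in the onset of syllable 2 (/drap/).

2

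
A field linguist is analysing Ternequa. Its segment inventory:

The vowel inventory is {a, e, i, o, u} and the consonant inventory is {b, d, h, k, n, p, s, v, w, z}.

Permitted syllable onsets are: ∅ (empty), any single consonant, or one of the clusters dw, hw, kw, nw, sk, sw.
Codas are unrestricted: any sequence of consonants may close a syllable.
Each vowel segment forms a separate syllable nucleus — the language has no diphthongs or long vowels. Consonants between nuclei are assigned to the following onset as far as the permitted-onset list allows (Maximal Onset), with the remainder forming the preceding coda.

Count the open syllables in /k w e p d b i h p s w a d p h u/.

1

Nuclei (vowels): e, i, a, u → 4 syllables.
σ1/σ2 boundary: /pdb/ — longest licit onset from the right is /b/, leaving /pd/ as coda.
σ2/σ3 boundary: cluster /hpsw/ — the longest permitted-onset suffix is /sw/; onset = /sw/, preceding coda = /hp/.
σ3/σ4 boundary: /dph/ — longest licit onset from the right is /h/, leaving /dp/ as coda.
Putting it together: kwepd.bihp.swadp.hu.
Classifying each syllable: /kwepd/ (closed), /bihp/ (closed), /swadp/ (closed), /hu/ (open).
Open syllables: 1.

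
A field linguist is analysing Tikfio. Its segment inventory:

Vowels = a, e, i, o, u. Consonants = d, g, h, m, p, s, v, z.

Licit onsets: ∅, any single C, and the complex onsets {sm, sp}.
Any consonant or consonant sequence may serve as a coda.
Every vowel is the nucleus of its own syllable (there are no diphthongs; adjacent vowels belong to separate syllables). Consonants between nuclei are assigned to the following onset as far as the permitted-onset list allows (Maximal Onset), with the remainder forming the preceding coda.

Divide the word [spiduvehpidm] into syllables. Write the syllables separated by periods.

spi.du.veh.pidm

The vowels are i, u, e, i — 4 nuclei, so 4 syllables.
/i…u/ gap (V1→V2): just /d/ — single C goes to the following onset.
/u…e/ gap (V2→V3): /v/ → onset of the next syllable (single consonants are always licit onsets).
/e…i/ gap (V3→V4): /hp/; trying suffixes from longest down, /p/ is the first permitted one, so coda /h/ | onset /p/.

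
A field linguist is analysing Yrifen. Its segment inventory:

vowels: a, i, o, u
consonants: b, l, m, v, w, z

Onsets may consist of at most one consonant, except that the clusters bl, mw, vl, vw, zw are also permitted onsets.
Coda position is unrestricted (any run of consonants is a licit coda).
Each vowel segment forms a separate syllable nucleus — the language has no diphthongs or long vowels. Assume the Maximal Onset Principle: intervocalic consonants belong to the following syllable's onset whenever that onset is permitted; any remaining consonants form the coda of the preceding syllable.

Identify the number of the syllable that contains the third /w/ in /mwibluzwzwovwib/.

3

Nuclei (vowels): i, u, o, i → 4 syllables.
Between /i/ (V1) and /u/ (V2): /bl/ is a licit onset in full, so it all attaches to the next syllable.
Between /u/ (V2) and /o/ (V3): /zwzw/; trying suffixes from longest down, /zw/ is the first permitted one, so coda /zw/ | onset /zw/.
Between /o/ (V3) and /i/ (V4): cluster /vw/ — /vw/ is itself a permitted onset, so the whole cluster goes right; preceding coda = ∅.
Syllabification: mwi.bluzw.zwo.vwib.
The third /w/ is in the onset of syllable 3 (/zwo/).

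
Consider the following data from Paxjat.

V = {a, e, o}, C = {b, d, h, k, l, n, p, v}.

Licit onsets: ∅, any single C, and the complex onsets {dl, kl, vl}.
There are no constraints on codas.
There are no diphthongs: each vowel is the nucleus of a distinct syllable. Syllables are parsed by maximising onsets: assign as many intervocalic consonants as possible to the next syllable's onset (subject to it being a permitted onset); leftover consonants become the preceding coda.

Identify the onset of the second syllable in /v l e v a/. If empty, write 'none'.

v

Nuclei (vowels): e, a → 2 syllables.
/e…a/ gap (V1→V2): /v/ is a single consonant, so it becomes the next onset.
Syllabification: vle.va.
Syllable 2 is /va/: onset /v/, nucleus /a/, coda ∅.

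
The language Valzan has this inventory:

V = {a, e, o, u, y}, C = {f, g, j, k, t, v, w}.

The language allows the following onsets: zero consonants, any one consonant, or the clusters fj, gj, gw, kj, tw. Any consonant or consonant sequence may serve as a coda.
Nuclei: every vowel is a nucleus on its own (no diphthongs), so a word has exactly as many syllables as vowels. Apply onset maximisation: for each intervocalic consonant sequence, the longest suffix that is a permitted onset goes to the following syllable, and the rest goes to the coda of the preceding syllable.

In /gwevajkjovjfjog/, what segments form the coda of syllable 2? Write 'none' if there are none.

j

Nuclei (vowels): e, a, o, o → 4 syllables.
V1 /e/ – V2 /a/: /v/ is a single consonant, so it becomes the next onset.
V2 /a/ – V3 /o/: cluster /jkj/ — the longest permitted-onset suffix is /kj/; onset = /kj/, preceding coda = /j/.
V3 /o/ – V4 /o/: cluster /vjfj/ — the longest permitted-onset suffix is /fj/; onset = /fj/, preceding coda = /vj/.
Result: gwe.vaj.kjovj.fjog.
Syllable 2 is /vaj/: onset /v/, nucleus /a/, coda /j/.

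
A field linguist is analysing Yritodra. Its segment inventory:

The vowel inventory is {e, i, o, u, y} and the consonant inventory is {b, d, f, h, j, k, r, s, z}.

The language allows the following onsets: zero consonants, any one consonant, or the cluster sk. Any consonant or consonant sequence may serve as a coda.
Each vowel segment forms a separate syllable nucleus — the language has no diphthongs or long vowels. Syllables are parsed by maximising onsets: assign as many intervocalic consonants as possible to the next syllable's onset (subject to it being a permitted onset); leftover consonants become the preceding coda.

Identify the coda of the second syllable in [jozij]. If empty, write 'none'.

j

Nuclei (vowels): o, i → 2 syllables.
V1 /o/ – V2 /i/: /z/ → onset of the next syllable (single consonants are always licit onsets).
Result: jo.zij.
Syllable 2 is /zij/: onset /z/, nucleus /i/, coda /j/.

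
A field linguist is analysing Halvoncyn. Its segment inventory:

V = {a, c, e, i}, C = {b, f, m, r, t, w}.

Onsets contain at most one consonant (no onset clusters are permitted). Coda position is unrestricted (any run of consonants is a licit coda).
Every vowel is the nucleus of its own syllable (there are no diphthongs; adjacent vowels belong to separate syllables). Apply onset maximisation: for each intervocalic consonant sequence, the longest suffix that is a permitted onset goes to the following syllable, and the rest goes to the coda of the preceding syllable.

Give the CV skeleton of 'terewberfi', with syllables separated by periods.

CV.CVC.CVC.CV

Nuclei (vowels): e, e, e, i → 4 syllables.
σ1/σ2 boundary: /r/ → onset of the next syllable (single consonants are always licit onsets).
σ2/σ3 boundary: /wb/ — longest licit onset from the right is /b/, leaving /w/ as coda.
σ3/σ4 boundary: cluster /rf/ — the longest permitted-onset suffix is /f/; onset = /f/, preceding coda = /r/.
So the parse is te.rew.ber.fi.
Mapping each syllable to C/V: /te/ → CV, /rew/ → CVC, /ber/ → CVC, /fi/ → CV.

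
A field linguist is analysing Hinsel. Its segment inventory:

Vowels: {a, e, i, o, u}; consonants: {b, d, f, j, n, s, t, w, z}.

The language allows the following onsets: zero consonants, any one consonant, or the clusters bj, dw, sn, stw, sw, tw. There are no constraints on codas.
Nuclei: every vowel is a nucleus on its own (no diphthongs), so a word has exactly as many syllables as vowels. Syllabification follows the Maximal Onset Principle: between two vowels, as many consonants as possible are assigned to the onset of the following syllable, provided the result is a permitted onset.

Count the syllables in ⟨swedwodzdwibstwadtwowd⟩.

Nuclei (vowels): e, o, i, a, o → 5 syllables.

5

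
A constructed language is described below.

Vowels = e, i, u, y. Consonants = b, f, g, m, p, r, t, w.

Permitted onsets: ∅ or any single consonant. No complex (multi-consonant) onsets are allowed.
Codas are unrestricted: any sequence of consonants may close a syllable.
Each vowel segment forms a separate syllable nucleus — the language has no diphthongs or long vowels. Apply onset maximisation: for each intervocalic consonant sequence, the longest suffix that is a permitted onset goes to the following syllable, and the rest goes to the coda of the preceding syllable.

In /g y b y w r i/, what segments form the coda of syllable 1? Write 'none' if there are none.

none

Nuclei (vowels): y, y, i → 3 syllables.
/y…y/ gap (V1→V2): just /b/ — single C goes to the following onset.
/y…i/ gap (V2→V3): /wr/ splits as /w/ + /r/ (/r/ is the longest suffix that is a licit onset).
Putting it together: gy.byw.ri.
Syllable 1 is /gy/: onset /g/, nucleus /y/, coda ∅.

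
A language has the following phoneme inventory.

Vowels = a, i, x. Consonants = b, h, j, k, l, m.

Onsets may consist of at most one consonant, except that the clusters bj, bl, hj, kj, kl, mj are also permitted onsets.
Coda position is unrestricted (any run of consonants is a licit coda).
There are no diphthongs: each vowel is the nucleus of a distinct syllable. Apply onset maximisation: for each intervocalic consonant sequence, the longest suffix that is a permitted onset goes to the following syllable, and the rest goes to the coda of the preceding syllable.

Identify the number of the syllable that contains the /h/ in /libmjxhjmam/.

Nuclei (vowels): i, x, a → 3 syllables.
/i…x/ gap (V1→V2): /bmj/; trying suffixes from longest down, /mj/ is the first permitted one, so coda /b/ | onset /mj/.
/x…a/ gap (V2→V3): /hjm/; trying suffixes from longest down, /m/ is the first permitted one, so coda /hj/ | onset /m/.
Syllabification: lib.mjxhj.mam.
The /h/ is in the coda of syllable 2 (/mjxhj/).

2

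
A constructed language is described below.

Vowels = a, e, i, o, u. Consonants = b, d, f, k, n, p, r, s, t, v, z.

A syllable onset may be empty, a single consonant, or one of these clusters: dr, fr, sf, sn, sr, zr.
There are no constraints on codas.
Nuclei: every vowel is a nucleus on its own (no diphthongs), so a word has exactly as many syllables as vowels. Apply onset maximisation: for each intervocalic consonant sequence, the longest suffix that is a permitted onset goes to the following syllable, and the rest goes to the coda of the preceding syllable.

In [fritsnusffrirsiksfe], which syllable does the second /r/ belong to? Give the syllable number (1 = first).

Vowels present: i, u, i, i, e; each is a nucleus, giving 5 syllables.
Between /i/ (V1) and /u/ (V2): cluster /tsn/ — the longest permitted-onset suffix is /sn/; onset = /sn/, preceding coda = /t/.
Between /u/ (V2) and /i/ (V3): cluster /sffr/ — the longest permitted-onset suffix is /fr/; onset = /fr/, preceding coda = /sf/.
Between /i/ (V3) and /i/ (V4): cluster /rs/ — the longest permitted-onset suffix is /s/; onset = /s/, preceding coda = /r/.
Between /i/ (V4) and /e/ (V5): /ksf/ splits as /k/ + /sf/ (/sf/ is the longest suffix that is a licit onset).
Result: frit.snusf.frir.sik.sfe.
The second /r/ is in the onset of syllable 3 (/frir/).

3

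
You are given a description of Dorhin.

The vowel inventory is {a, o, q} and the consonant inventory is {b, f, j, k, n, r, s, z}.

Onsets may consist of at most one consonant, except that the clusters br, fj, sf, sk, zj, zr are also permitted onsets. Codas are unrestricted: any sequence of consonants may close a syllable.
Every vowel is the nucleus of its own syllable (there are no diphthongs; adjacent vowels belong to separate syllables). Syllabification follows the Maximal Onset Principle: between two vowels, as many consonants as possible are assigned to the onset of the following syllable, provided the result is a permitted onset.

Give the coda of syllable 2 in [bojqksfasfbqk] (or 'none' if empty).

Nuclei (vowels): o, q, a, q → 4 syllables.
/o…q/ gap (V1→V2): /j/ → onset of the next syllable (single consonants are always licit onsets).
/q…a/ gap (V2→V3): /ksf/ — longest licit onset from the right is /sf/, leaving /k/ as coda.
/a…q/ gap (V3→V4): /sfb/ splits as /sf/ + /b/ (/b/ is the longest suffix that is a licit onset).
Syllabification: bo.jqk.sfasf.bqk.
Syllable 2 is /jqk/: onset /j/, nucleus /q/, coda /k/.

k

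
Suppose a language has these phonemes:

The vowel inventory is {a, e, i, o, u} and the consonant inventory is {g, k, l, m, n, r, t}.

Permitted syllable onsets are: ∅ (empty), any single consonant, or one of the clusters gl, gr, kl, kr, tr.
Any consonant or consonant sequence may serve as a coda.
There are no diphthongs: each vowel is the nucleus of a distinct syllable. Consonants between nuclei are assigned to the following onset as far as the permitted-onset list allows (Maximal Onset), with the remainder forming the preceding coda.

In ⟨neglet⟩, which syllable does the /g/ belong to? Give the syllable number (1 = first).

2

The vowels are e, e — 2 nuclei, so 2 syllables.
/e…e/ gap (V1→V2): /gl/ is a licit onset in full, so it all attaches to the next syllable.
Syllabification: ne.glet.
The /g/ is in the onset of syllable 2 (/glet/).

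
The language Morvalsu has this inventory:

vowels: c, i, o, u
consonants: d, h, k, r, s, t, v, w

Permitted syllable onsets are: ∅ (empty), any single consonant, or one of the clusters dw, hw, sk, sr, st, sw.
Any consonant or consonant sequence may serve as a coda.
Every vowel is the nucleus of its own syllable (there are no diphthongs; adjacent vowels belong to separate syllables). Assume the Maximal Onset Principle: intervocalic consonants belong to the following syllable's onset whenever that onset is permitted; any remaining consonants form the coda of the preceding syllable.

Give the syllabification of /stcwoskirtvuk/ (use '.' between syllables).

Nuclei (vowels): c, o, i, u → 4 syllables.
V1 /c/ – V2 /o/: /w/ is a single consonant, so it becomes the next onset.
V2 /o/ – V3 /i/: /sk/ is a licit onset in full, so it all attaches to the next syllable.
V3 /i/ – V4 /u/: /rtv/ splits as /rt/ + /v/ (/v/ is the longest suffix that is a licit onset).

stc.wo.skirt.vuk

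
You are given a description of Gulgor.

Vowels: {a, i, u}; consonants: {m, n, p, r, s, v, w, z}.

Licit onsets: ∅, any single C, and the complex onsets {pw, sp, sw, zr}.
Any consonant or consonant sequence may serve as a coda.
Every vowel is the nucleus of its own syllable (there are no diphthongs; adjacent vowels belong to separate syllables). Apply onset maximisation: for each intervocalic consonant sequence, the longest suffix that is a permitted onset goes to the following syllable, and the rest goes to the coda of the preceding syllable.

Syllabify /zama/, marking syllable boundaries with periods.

Vowels present: a, a; each is a nucleus, giving 2 syllables.
σ1/σ2 boundary: /m/ is a single consonant, so it becomes the next onset.

za.ma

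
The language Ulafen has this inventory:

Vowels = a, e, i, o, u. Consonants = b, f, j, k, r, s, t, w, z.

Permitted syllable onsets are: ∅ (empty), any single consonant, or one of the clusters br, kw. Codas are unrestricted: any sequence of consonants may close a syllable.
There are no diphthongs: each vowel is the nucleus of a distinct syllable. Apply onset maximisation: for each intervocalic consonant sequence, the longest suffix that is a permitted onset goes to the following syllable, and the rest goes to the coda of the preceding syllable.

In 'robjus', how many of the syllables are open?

0

Vowels present: o, u; each is a nucleus, giving 2 syllables.
Between /o/ (V1) and /u/ (V2): /bj/ — longest licit onset from the right is /j/, leaving /b/ as coda.
So the parse is rob.jus.
Classifying each syllable: /rob/ (closed), /jus/ (closed).
Open syllables: 0.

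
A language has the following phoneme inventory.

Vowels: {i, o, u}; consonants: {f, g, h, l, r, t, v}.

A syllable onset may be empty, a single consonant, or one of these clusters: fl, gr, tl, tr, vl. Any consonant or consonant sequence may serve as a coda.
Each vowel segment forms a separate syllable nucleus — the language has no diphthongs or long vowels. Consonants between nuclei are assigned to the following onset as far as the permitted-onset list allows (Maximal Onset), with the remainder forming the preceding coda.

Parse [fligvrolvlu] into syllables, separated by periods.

fligv.rol.vlu

Nuclei (vowels): i, o, u → 3 syllables.
Between /i/ (V1) and /o/ (V2): /gvr/ — longest licit onset from the right is /r/, leaving /gv/ as coda.
Between /o/ (V2) and /u/ (V3): cluster /lvl/ — the longest permitted-onset suffix is /vl/; onset = /vl/, preceding coda = /l/.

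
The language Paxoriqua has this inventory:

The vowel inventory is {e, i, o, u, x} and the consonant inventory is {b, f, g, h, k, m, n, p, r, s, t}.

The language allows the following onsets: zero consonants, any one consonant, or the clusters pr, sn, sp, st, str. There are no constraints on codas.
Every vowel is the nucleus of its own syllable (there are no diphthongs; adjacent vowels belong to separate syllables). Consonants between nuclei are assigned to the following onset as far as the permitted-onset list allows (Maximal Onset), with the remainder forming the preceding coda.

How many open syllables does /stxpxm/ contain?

Nuclei (vowels): x, x → 2 syllables.
Between /x/ (V1) and /x/ (V2): just /p/ — single C goes to the following onset.
Result: stx.pxm.
Classifying each syllable: /stx/ (open), /pxm/ (closed).
Open syllables: 1.

1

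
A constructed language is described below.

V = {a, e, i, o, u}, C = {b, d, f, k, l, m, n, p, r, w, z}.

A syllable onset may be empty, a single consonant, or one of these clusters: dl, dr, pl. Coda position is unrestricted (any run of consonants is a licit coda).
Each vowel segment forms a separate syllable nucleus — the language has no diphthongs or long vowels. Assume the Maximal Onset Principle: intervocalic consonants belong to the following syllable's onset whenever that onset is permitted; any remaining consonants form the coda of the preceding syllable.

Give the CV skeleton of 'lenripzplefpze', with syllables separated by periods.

CVC.CVCC.CCVCC.CV

Nuclei (vowels): e, i, e, e → 4 syllables.
/e…i/ gap (V1→V2): /nr/ — longest licit onset from the right is /r/, leaving /n/ as coda.
/i…e/ gap (V2→V3): /pzpl/; trying suffixes from longest down, /pl/ is the first permitted one, so coda /pz/ | onset /pl/.
/e…e/ gap (V3→V4): /fpz/; trying suffixes from longest down, /z/ is the first permitted one, so coda /fp/ | onset /z/.
Result: len.ripz.plefp.ze.
Mapping each syllable to C/V: /len/ → CVC, /ripz/ → CVCC, /plefp/ → CCVCC, /ze/ → CV.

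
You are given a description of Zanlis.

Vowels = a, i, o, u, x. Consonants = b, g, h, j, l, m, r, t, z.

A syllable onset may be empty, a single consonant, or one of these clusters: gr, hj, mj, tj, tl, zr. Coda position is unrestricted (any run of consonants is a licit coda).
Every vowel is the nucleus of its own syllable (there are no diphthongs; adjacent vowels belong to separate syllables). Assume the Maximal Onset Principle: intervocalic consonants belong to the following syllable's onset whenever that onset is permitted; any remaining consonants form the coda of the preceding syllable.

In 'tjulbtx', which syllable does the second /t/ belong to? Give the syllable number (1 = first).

2

Vowels present: u, x; each is a nucleus, giving 2 syllables.
σ1/σ2 boundary: /lbt/ splits as /lb/ + /t/ (/t/ is the longest suffix that is a licit onset).
So the parse is tjulb.tx.
The second /t/ is in the onset of syllable 2 (/tx/).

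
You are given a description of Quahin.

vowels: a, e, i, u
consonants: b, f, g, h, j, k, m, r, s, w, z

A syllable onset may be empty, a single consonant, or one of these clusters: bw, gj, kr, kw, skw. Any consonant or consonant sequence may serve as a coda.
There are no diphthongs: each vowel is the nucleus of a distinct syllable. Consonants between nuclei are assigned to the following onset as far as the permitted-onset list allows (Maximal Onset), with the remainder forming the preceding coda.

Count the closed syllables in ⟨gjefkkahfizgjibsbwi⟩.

The vowels are e, a, i, i, i — 5 nuclei, so 5 syllables.
V1 /e/ – V2 /a/: cluster /fkk/ — the longest permitted-onset suffix is /k/; onset = /k/, preceding coda = /fk/.
V2 /a/ – V3 /i/: /hf/ splits as /h/ + /f/ (/f/ is the longest suffix that is a licit onset).
V3 /i/ – V4 /i/: /zgj/; trying suffixes from longest down, /gj/ is the first permitted one, so coda /z/ | onset /gj/.
V4 /i/ – V5 /i/: /bsbw/; trying suffixes from longest down, /bw/ is the first permitted one, so coda /bs/ | onset /bw/.
Putting it together: gjefk.kah.fiz.gjibs.bwi.
Classifying each syllable: /gjefk/ (closed), /kah/ (closed), /fiz/ (closed), /gjibs/ (closed), /bwi/ (open).
Closed syllables: 4.

4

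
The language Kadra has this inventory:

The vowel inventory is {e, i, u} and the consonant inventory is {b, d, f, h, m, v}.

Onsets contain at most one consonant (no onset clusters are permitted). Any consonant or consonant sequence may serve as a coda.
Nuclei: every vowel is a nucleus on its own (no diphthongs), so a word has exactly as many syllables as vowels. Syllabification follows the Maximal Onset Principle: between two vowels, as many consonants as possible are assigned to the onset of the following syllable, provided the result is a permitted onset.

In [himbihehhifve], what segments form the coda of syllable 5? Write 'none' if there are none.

none

Vowels present: i, i, e, i, e; each is a nucleus, giving 5 syllables.
σ1/σ2 boundary: cluster /mb/ — the longest permitted-onset suffix is /b/; onset = /b/, preceding coda = /m/.
σ2/σ3 boundary: /h/ → onset of the next syllable (single consonants are always licit onsets).
σ3/σ4 boundary: /hh/; trying suffixes from longest down, /h/ is the first permitted one, so coda /h/ | onset /h/.
σ4/σ5 boundary: cluster /fv/ — the longest permitted-onset suffix is /v/; onset = /v/, preceding coda = /f/.
So the parse is him.bi.heh.hif.ve.
Syllable 5 is /ve/: onset /v/, nucleus /e/, coda ∅.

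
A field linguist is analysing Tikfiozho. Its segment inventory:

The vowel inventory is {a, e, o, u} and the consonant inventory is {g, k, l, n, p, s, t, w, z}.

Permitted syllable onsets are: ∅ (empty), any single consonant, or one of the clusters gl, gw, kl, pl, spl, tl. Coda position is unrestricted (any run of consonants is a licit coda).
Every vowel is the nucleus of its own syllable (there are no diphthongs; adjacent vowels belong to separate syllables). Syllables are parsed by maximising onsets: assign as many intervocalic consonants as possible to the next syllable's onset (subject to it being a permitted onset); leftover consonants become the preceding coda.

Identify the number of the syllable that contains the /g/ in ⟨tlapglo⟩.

2

The vowels are a, o — 2 nuclei, so 2 syllables.
V1 /a/ – V2 /o/: /pgl/ — longest licit onset from the right is /gl/, leaving /p/ as coda.
So the parse is tlap.glo.
The /g/ is in the onset of syllable 2 (/glo/).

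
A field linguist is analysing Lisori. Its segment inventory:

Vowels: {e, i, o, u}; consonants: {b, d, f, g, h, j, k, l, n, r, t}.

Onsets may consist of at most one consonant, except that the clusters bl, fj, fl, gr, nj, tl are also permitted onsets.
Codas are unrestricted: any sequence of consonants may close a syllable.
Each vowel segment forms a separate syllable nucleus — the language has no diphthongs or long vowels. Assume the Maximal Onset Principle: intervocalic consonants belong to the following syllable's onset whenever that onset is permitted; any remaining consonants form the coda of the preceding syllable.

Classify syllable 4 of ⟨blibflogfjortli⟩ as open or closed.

Nuclei (vowels): i, o, o, i → 4 syllables.
σ1/σ2 boundary: /bfl/; trying suffixes from longest down, /fl/ is the first permitted one, so coda /b/ | onset /fl/.
σ2/σ3 boundary: cluster /gfj/ — the longest permitted-onset suffix is /fj/; onset = /fj/, preceding coda = /g/.
σ3/σ4 boundary: cluster /rtl/ — the longest permitted-onset suffix is /tl/; onset = /tl/, preceding coda = /r/.
Result: blib.flog.fjor.tli.
Syllable 4 is /tli/; it ends in its nucleus with no coda, so it is open.

open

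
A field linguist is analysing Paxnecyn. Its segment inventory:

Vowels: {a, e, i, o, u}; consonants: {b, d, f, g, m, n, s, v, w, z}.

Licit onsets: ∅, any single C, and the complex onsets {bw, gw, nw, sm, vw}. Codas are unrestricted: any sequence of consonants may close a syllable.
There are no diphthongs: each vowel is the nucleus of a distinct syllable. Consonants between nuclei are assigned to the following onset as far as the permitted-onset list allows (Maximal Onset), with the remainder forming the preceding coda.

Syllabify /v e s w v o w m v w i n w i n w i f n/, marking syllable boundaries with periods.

The vowels are e, o, i, i, i — 5 nuclei, so 5 syllables.
σ1/σ2 boundary: cluster /swv/ — the longest permitted-onset suffix is /v/; onset = /v/, preceding coda = /sw/.
σ2/σ3 boundary: /wmvw/; trying suffixes from longest down, /vw/ is the first permitted one, so coda /wm/ | onset /vw/.
σ3/σ4 boundary: /nw/ is a licit onset in full, so it all attaches to the next syllable.
σ4/σ5 boundary: cluster /nw/ — /nw/ is itself a permitted onset, so the whole cluster goes right; preceding coda = ∅.

vesw.vowm.vwi.nwi.nwifn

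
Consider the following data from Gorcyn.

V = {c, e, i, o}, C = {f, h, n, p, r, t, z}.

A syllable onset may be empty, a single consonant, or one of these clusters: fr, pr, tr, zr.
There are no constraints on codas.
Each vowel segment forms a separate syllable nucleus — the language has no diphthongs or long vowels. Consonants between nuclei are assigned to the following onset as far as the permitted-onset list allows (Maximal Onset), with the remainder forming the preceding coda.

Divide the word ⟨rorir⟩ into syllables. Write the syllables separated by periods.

ro.rir

Vowels present: o, i; each is a nucleus, giving 2 syllables.
σ1/σ2 boundary: /r/ is a single consonant, so it becomes the next onset.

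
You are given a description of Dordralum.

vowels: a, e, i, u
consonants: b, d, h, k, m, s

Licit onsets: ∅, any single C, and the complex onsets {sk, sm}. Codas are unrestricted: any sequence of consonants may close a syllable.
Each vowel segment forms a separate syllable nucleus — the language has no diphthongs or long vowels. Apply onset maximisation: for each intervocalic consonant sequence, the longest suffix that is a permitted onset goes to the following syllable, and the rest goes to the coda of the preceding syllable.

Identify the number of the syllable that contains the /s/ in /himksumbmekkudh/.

2

Vowels present: i, u, e, u; each is a nucleus, giving 4 syllables.
V1 /i/ – V2 /u/: /mks/; trying suffixes from longest down, /s/ is the first permitted one, so coda /mk/ | onset /s/.
V2 /u/ – V3 /e/: /mbm/ splits as /mb/ + /m/ (/m/ is the longest suffix that is a licit onset).
V3 /e/ – V4 /u/: cluster /kk/ — the longest permitted-onset suffix is /k/; onset = /k/, preceding coda = /k/.
Syllabification: himk.sumb.mek.kudh.
The /s/ is in the onset of syllable 2 (/sumb/).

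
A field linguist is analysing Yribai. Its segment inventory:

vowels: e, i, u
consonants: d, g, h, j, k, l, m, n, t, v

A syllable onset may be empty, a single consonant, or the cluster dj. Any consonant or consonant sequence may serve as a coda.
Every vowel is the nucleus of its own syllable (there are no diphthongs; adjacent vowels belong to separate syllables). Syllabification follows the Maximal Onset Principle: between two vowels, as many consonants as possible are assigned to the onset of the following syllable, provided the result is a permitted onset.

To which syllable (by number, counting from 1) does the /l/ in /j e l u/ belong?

The vowels are e, u — 2 nuclei, so 2 syllables.
V1 /e/ – V2 /u/: /l/ is a single consonant, so it becomes the next onset.
Syllabification: je.lu.
The /l/ is in the onset of syllable 2 (/lu/).

2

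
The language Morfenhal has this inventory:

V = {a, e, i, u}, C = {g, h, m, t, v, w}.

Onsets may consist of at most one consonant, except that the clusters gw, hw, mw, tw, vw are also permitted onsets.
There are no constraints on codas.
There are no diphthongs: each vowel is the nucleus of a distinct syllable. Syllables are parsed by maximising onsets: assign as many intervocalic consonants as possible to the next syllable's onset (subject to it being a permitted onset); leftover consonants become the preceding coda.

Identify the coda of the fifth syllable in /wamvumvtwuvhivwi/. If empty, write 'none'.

none

The vowels are a, u, u, i, i — 5 nuclei, so 5 syllables.
Between /a/ (V1) and /u/ (V2): cluster /mv/ — the longest permitted-onset suffix is /v/; onset = /v/, preceding coda = /m/.
Between /u/ (V2) and /u/ (V3): /mvtw/ splits as /mv/ + /tw/ (/tw/ is the longest suffix that is a licit onset).
Between /u/ (V3) and /i/ (V4): /vh/ splits as /v/ + /h/ (/h/ is the longest suffix that is a licit onset).
Between /i/ (V4) and /i/ (V5): cluster /vw/ — /vw/ is itself a permitted onset, so the whole cluster goes right; preceding coda = ∅.
Syllabification: wam.vumv.twuv.hi.vwi.
Syllable 5 is /vwi/: onset /vw/, nucleus /i/, coda ∅.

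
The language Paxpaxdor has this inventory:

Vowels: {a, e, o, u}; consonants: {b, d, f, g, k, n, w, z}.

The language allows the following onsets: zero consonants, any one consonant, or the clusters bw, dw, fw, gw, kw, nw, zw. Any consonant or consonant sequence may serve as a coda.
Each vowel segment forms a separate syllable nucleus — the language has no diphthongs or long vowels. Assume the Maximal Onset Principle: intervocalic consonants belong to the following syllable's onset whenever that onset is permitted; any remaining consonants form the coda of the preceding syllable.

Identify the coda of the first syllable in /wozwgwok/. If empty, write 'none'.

zw

Vowels present: o, o; each is a nucleus, giving 2 syllables.
V1 /o/ – V2 /o/: cluster /zwgw/ — the longest permitted-onset suffix is /gw/; onset = /gw/, preceding coda = /zw/.
Result: wozw.gwok.
Syllable 1 is /wozw/: onset /w/, nucleus /o/, coda /zw/.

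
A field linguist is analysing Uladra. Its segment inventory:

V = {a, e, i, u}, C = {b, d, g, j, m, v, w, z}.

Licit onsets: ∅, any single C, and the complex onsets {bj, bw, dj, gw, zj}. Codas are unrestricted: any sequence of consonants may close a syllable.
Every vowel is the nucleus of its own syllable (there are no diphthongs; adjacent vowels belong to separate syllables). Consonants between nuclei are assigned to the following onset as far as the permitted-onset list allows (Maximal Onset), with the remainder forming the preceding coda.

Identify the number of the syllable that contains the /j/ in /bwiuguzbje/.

Nuclei (vowels): i, u, u, e → 4 syllables.
σ1/σ2 boundary: hiatus — the boundary sits between the two vowels.
σ2/σ3 boundary: /g/ is a single consonant, so it becomes the next onset.
σ3/σ4 boundary: /zbj/ — longest licit onset from the right is /bj/, leaving /z/ as coda.
Putting it together: bwi.u.guz.bje.
The /j/ is in the onset of syllable 4 (/bje/).

4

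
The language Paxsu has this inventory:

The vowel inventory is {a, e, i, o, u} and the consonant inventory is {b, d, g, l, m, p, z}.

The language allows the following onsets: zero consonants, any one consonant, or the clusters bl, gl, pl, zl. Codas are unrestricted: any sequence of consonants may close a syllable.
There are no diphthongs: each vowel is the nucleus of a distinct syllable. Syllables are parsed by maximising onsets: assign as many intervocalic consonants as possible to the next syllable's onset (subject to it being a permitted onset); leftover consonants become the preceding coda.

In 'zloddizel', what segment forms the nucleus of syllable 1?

The vowels are o, i, e — 3 nuclei, so 3 syllables.
The first nucleus (vowel 1 from the left) is /o/.

o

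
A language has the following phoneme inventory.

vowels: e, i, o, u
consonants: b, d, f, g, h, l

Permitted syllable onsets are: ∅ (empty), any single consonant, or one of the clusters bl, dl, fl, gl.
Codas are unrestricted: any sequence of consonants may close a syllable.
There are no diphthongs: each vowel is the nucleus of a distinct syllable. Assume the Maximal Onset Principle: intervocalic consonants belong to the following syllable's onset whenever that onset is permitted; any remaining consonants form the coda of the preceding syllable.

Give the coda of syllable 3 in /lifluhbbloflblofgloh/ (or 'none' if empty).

Nuclei (vowels): i, u, o, o, o → 5 syllables.
V1 /i/ – V2 /u/: /fl/ — entire cluster is a permitted onset → onset /fl/, coda ∅.
V2 /u/ – V3 /o/: /hbbl/ splits as /hb/ + /bl/ (/bl/ is the longest suffix that is a licit onset).
V3 /o/ – V4 /o/: /flbl/; trying suffixes from longest down, /bl/ is the first permitted one, so coda /fl/ | onset /bl/.
V4 /o/ – V5 /o/: /fgl/; trying suffixes from longest down, /gl/ is the first permitted one, so coda /f/ | onset /gl/.
Result: li.fluhb.blofl.blof.gloh.
Syllable 3 is /blofl/: onset /bl/, nucleus /o/, coda /fl/.

fl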